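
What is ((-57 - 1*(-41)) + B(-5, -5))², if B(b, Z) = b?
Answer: 441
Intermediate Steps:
((-57 - 1*(-41)) + B(-5, -5))² = ((-57 - 1*(-41)) - 5)² = ((-57 + 41) - 5)² = (-16 - 5)² = (-21)² = 441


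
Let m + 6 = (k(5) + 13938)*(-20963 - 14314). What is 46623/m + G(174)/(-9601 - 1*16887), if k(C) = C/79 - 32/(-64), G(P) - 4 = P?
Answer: -2337332320199/342976738482532 ≈ -0.0068148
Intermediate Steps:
G(P) = 4 + P
k(C) = ½ + C/79 (k(C) = C*(1/79) - 32*(-1/64) = C/79 + ½ = ½ + C/79)
m = -77690291109/158 (m = -6 + ((½ + (1/79)*5) + 13938)*(-20963 - 14314) = -6 + ((½ + 5/79) + 13938)*(-35277) = -6 + (89/158 + 13938)*(-35277) = -6 + (2202293/158)*(-35277) = -6 - 77690290161/158 = -77690291109/158 ≈ -4.9171e+8)
46623/m + G(174)/(-9601 - 1*16887) = 46623/(-77690291109/158) + (4 + 174)/(-9601 - 1*16887) = 46623*(-158/77690291109) + 178/(-9601 - 16887) = -2455478/25896763703 + 178/(-26488) = -2455478/25896763703 + 178*(-1/26488) = -2455478/25896763703 - 89/13244 = -2337332320199/342976738482532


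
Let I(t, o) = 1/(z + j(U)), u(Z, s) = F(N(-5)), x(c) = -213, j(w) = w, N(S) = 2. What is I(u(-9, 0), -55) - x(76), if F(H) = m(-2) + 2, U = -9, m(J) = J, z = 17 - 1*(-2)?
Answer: 2131/10 ≈ 213.10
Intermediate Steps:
z = 19 (z = 17 + 2 = 19)
F(H) = 0 (F(H) = -2 + 2 = 0)
u(Z, s) = 0
I(t, o) = ⅒ (I(t, o) = 1/(19 - 9) = 1/10 = ⅒)
I(u(-9, 0), -55) - x(76) = ⅒ - 1*(-213) = ⅒ + 213 = 2131/10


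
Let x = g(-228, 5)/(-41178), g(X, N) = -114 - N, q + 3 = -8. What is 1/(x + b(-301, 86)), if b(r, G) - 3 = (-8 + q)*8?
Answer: -41178/6135403 ≈ -0.0067115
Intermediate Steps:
q = -11 (q = -3 - 8 = -11)
b(r, G) = -149 (b(r, G) = 3 + (-8 - 11)*8 = 3 - 19*8 = 3 - 152 = -149)
x = 119/41178 (x = (-114 - 1*5)/(-41178) = (-114 - 5)*(-1/41178) = -119*(-1/41178) = 119/41178 ≈ 0.0028899)
1/(x + b(-301, 86)) = 1/(119/41178 - 149) = 1/(-6135403/41178) = -41178/6135403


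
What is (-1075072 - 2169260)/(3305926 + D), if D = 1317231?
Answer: -463476/660451 ≈ -0.70176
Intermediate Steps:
(-1075072 - 2169260)/(3305926 + D) = (-1075072 - 2169260)/(3305926 + 1317231) = -3244332/4623157 = -3244332*1/4623157 = -463476/660451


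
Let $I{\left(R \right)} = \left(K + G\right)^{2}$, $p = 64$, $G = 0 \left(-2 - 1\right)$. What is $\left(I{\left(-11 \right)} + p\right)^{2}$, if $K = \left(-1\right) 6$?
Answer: $10000$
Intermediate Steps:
$G = 0$ ($G = 0 \left(-3\right) = 0$)
$K = -6$
$I{\left(R \right)} = 36$ ($I{\left(R \right)} = \left(-6 + 0\right)^{2} = \left(-6\right)^{2} = 36$)
$\left(I{\left(-11 \right)} + p\right)^{2} = \left(36 + 64\right)^{2} = 100^{2} = 10000$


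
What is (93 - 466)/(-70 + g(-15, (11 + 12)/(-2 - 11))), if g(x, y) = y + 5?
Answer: 4849/868 ≈ 5.5864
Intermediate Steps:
g(x, y) = 5 + y
(93 - 466)/(-70 + g(-15, (11 + 12)/(-2 - 11))) = (93 - 466)/(-70 + (5 + (11 + 12)/(-2 - 11))) = -373/(-70 + (5 + 23/(-13))) = -373/(-70 + (5 + 23*(-1/13))) = -373/(-70 + (5 - 23/13)) = -373/(-70 + 42/13) = -373/(-868/13) = -373*(-13/868) = 4849/868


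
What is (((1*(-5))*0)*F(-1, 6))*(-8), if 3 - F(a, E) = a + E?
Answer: 0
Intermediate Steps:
F(a, E) = 3 - E - a (F(a, E) = 3 - (a + E) = 3 - (E + a) = 3 + (-E - a) = 3 - E - a)
(((1*(-5))*0)*F(-1, 6))*(-8) = (((1*(-5))*0)*(3 - 1*6 - 1*(-1)))*(-8) = ((-5*0)*(3 - 6 + 1))*(-8) = (0*(-2))*(-8) = 0*(-8) = 0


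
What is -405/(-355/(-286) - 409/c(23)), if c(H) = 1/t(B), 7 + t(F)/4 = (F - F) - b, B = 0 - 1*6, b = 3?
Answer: -23166/935863 ≈ -0.024754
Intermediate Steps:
B = -6 (B = 0 - 6 = -6)
t(F) = -40 (t(F) = -28 + 4*((F - F) - 1*3) = -28 + 4*(0 - 3) = -28 + 4*(-3) = -28 - 12 = -40)
c(H) = -1/40 (c(H) = 1/(-40) = -1/40)
-405/(-355/(-286) - 409/c(23)) = -405/(-355/(-286) - 409/(-1/40)) = -405/(-355*(-1/286) - 409*(-40)) = -405/(355/286 + 16360) = -405/4679315/286 = -405*286/4679315 = -23166/935863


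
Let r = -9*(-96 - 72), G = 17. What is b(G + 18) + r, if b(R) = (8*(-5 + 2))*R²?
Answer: -27888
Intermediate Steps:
r = 1512 (r = -9*(-168) = 1512)
b(R) = -24*R² (b(R) = (8*(-3))*R² = -24*R²)
b(G + 18) + r = -24*(17 + 18)² + 1512 = -24*35² + 1512 = -24*1225 + 1512 = -29400 + 1512 = -27888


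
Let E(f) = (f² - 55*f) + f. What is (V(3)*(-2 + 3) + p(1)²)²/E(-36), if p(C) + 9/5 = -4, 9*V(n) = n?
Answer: 811538/2278125 ≈ 0.35623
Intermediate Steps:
V(n) = n/9
p(C) = -29/5 (p(C) = -9/5 - 4 = -29/5)
E(f) = f² - 54*f
(V(3)*(-2 + 3) + p(1)²)²/E(-36) = (((⅑)*3)*(-2 + 3) + (-29/5)²)²/((-36*(-54 - 36))) = ((⅓)*1 + 841/25)²/((-36*(-90))) = (⅓ + 841/25)²/3240 = (2548/75)²*(1/3240) = (6492304/5625)*(1/3240) = 811538/2278125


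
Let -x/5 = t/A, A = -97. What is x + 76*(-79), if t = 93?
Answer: -581923/97 ≈ -5999.2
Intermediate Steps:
x = 465/97 (x = -465/(-97) = -465*(-1)/97 = -5*(-93/97) = 465/97 ≈ 4.7938)
x + 76*(-79) = 465/97 + 76*(-79) = 465/97 - 6004 = -581923/97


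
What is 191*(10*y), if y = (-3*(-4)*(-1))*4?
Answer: -91680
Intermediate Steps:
y = -48 (y = (12*(-1))*4 = -12*4 = -48)
191*(10*y) = 191*(10*(-48)) = 191*(-480) = -91680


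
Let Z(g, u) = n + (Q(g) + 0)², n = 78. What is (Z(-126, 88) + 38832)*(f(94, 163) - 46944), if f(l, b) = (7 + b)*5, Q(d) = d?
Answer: -2525305884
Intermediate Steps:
f(l, b) = 35 + 5*b
Z(g, u) = 78 + g² (Z(g, u) = 78 + (g + 0)² = 78 + g²)
(Z(-126, 88) + 38832)*(f(94, 163) - 46944) = ((78 + (-126)²) + 38832)*((35 + 5*163) - 46944) = ((78 + 15876) + 38832)*((35 + 815) - 46944) = (15954 + 38832)*(850 - 46944) = 54786*(-46094) = -2525305884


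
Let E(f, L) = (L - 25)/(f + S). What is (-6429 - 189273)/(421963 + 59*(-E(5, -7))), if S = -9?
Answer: -65234/140497 ≈ -0.46431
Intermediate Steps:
E(f, L) = (-25 + L)/(-9 + f) (E(f, L) = (L - 25)/(f - 9) = (-25 + L)/(-9 + f))
(-6429 - 189273)/(421963 + 59*(-E(5, -7))) = (-6429 - 189273)/(421963 + 59*(-(-25 - 7)/(-9 + 5))) = -195702/(421963 + 59*(-(-32)/(-4))) = -195702/(421963 + 59*(-(-1)*(-32)/4)) = -195702/(421963 + 59*(-1*8)) = -195702/(421963 + 59*(-8)) = -195702/(421963 - 472) = -195702/421491 = -195702*1/421491 = -65234/140497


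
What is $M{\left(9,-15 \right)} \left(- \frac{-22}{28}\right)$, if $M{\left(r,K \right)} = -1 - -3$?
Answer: $\frac{11}{7} \approx 1.5714$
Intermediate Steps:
$M{\left(r,K \right)} = 2$ ($M{\left(r,K \right)} = -1 + 3 = 2$)
$M{\left(9,-15 \right)} \left(- \frac{-22}{28}\right) = 2 \left(- \frac{-22}{28}\right) = 2 \left(\left(-1\right) \left(- \frac{11}{14}\right)\right) = 2 \cdot \frac{11}{14} = \frac{11}{7}$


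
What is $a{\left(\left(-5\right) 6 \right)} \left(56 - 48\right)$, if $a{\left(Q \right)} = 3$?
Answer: $24$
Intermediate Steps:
$a{\left(\left(-5\right) 6 \right)} \left(56 - 48\right) = 3 \left(56 - 48\right) = 3 \cdot 8 = 24$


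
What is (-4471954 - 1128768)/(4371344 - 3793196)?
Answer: -2800361/289074 ≈ -9.6873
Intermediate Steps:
(-4471954 - 1128768)/(4371344 - 3793196) = -5600722/578148 = -5600722*1/578148 = -2800361/289074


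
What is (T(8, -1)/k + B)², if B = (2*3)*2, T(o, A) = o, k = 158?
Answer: 906304/6241 ≈ 145.22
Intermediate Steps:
B = 12 (B = 6*2 = 12)
(T(8, -1)/k + B)² = (8/158 + 12)² = (8*(1/158) + 12)² = (4/79 + 12)² = (952/79)² = 906304/6241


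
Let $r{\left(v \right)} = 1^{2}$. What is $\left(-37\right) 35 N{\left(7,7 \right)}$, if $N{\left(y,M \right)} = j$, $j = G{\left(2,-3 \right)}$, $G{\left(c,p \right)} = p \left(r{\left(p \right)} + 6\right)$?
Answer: $27195$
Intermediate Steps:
$r{\left(v \right)} = 1$
$G{\left(c,p \right)} = 7 p$ ($G{\left(c,p \right)} = p \left(1 + 6\right) = p 7 = 7 p$)
$j = -21$ ($j = 7 \left(-3\right) = -21$)
$N{\left(y,M \right)} = -21$
$\left(-37\right) 35 N{\left(7,7 \right)} = \left(-37\right) 35 \left(-21\right) = \left(-1295\right) \left(-21\right) = 27195$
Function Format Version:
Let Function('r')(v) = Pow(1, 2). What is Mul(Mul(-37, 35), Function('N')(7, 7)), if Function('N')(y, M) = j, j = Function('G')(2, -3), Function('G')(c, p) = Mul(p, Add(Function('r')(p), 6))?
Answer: 27195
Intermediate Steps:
Function('r')(v) = 1
Function('G')(c, p) = Mul(7, p) (Function('G')(c, p) = Mul(p, Add(1, 6)) = Mul(p, 7) = Mul(7, p))
j = -21 (j = Mul(7, -3) = -21)
Function('N')(y, M) = -21
Mul(Mul(-37, 35), Function('N')(7, 7)) = Mul(Mul(-37, 35), -21) = Mul(-1295, -21) = 27195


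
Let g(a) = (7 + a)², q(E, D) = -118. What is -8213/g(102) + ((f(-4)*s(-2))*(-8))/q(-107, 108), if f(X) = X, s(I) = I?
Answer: -104375/700979 ≈ -0.14890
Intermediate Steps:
-8213/g(102) + ((f(-4)*s(-2))*(-8))/q(-107, 108) = -8213/(7 + 102)² + (-4*(-2)*(-8))/(-118) = -8213/(109²) + (8*(-8))*(-1/118) = -8213/11881 - 64*(-1/118) = -8213*1/11881 + 32/59 = -8213/11881 + 32/59 = -104375/700979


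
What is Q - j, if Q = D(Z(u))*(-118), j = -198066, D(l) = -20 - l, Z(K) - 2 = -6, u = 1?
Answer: 199954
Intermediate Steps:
Z(K) = -4 (Z(K) = 2 - 6 = -4)
Q = 1888 (Q = (-20 - 1*(-4))*(-118) = (-20 + 4)*(-118) = -16*(-118) = 1888)
Q - j = 1888 - 1*(-198066) = 1888 + 198066 = 199954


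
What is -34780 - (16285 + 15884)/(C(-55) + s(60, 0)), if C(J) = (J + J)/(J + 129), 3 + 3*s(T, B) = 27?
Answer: -9572233/241 ≈ -39719.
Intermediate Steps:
s(T, B) = 8 (s(T, B) = -1 + (1/3)*27 = -1 + 9 = 8)
C(J) = 2*J/(129 + J) (C(J) = (2*J)/(129 + J) = 2*J/(129 + J))
-34780 - (16285 + 15884)/(C(-55) + s(60, 0)) = -34780 - (16285 + 15884)/(2*(-55)/(129 - 55) + 8) = -34780 - 32169/(2*(-55)/74 + 8) = -34780 - 32169/(2*(-55)*(1/74) + 8) = -34780 - 32169/(-55/37 + 8) = -34780 - 32169/241/37 = -34780 - 32169*37/241 = -34780 - 1*1190253/241 = -34780 - 1190253/241 = -9572233/241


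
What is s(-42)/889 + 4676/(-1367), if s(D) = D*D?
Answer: -249368/173609 ≈ -1.4364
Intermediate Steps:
s(D) = D²
s(-42)/889 + 4676/(-1367) = (-42)²/889 + 4676/(-1367) = 1764*(1/889) + 4676*(-1/1367) = 252/127 - 4676/1367 = -249368/173609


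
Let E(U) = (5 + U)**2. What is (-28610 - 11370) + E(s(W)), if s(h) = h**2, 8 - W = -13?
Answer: 158936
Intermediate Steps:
W = 21 (W = 8 - 1*(-13) = 8 + 13 = 21)
(-28610 - 11370) + E(s(W)) = (-28610 - 11370) + (5 + 21**2)**2 = -39980 + (5 + 441)**2 = -39980 + 446**2 = -39980 + 198916 = 158936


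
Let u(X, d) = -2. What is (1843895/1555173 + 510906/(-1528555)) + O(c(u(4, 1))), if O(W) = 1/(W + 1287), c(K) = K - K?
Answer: 289688651531476/339934947497145 ≈ 0.85219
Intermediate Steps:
c(K) = 0
O(W) = 1/(1287 + W)
(1843895/1555173 + 510906/(-1528555)) + O(c(u(4, 1))) = (1843895/1555173 + 510906/(-1528555)) + 1/(1287 + 0) = (1843895*(1/1555173) + 510906*(-1/1528555)) + 1/1287 = (1843895/1555173 - 510906/1528555) + 1/1287 = 2023947704987/2377167465015 + 1/1287 = 289688651531476/339934947497145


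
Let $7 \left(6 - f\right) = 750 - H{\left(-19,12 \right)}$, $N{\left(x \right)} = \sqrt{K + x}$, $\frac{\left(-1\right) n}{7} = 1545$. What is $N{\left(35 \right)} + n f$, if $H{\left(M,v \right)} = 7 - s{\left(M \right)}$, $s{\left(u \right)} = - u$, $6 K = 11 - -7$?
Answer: $1112400 + \sqrt{38} \approx 1.1124 \cdot 10^{6}$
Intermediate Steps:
$K = 3$ ($K = \frac{11 - -7}{6} = \frac{11 + 7}{6} = \frac{1}{6} \cdot 18 = 3$)
$n = -10815$ ($n = \left(-7\right) 1545 = -10815$)
$N{\left(x \right)} = \sqrt{3 + x}$
$H{\left(M,v \right)} = 7 + M$ ($H{\left(M,v \right)} = 7 - - M = 7 + M$)
$f = - \frac{720}{7}$ ($f = 6 - \frac{750 - \left(7 - 19\right)}{7} = 6 - \frac{750 - -12}{7} = 6 - \frac{750 + 12}{7} = 6 - \frac{762}{7} = - \frac{720}{7} \approx -102.86$)
$N{\left(35 \right)} + n f = \sqrt{3 + 35} - -1112400 = \sqrt{38} + 1112400 = 1112400 + \sqrt{38}$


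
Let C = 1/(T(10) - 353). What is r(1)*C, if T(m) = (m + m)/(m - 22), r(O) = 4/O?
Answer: -3/266 ≈ -0.011278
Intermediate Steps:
T(m) = 2*m/(-22 + m) (T(m) = (2*m)/(-22 + m) = 2*m/(-22 + m))
C = -3/1064 (C = 1/(2*10/(-22 + 10) - 353) = 1/(2*10/(-12) - 353) = 1/(2*10*(-1/12) - 353) = 1/(-5/3 - 353) = 1/(-1064/3) = -3/1064 ≈ -0.0028195)
r(1)*C = (4/1)*(-3/1064) = (4*1)*(-3/1064) = 4*(-3/1064) = -3/266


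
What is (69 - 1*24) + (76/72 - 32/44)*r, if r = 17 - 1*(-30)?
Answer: 11965/198 ≈ 60.429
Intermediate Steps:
r = 47 (r = 17 + 30 = 47)
(69 - 1*24) + (76/72 - 32/44)*r = (69 - 1*24) + (76/72 - 32/44)*47 = (69 - 24) + (76*(1/72) - 32*1/44)*47 = 45 + (19/18 - 8/11)*47 = 45 + (65/198)*47 = 45 + 3055/198 = 11965/198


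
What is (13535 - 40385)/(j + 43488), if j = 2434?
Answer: -13425/22961 ≈ -0.58469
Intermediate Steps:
(13535 - 40385)/(j + 43488) = (13535 - 40385)/(2434 + 43488) = -26850/45922 = -26850*1/45922 = -13425/22961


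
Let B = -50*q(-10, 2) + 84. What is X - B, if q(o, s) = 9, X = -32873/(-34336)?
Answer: 12599849/34336 ≈ 366.96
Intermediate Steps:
X = 32873/34336 (X = -32873*(-1/34336) = 32873/34336 ≈ 0.95739)
B = -366 (B = -50*9 + 84 = -450 + 84 = -366)
X - B = 32873/34336 - 1*(-366) = 32873/34336 + 366 = 12599849/34336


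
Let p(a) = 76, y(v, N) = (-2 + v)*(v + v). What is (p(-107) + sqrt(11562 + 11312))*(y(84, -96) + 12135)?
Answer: 1969236 + 25911*sqrt(22874) ≈ 5.8881e+6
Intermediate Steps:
y(v, N) = 2*v*(-2 + v) (y(v, N) = (-2 + v)*(2*v) = 2*v*(-2 + v))
(p(-107) + sqrt(11562 + 11312))*(y(84, -96) + 12135) = (76 + sqrt(11562 + 11312))*(2*84*(-2 + 84) + 12135) = (76 + sqrt(22874))*(2*84*82 + 12135) = (76 + sqrt(22874))*(13776 + 12135) = (76 + sqrt(22874))*25911 = 1969236 + 25911*sqrt(22874)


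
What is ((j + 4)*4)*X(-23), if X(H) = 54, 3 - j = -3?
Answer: 2160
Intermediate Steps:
j = 6 (j = 3 - 1*(-3) = 3 + 3 = 6)
((j + 4)*4)*X(-23) = ((6 + 4)*4)*54 = (10*4)*54 = 40*54 = 2160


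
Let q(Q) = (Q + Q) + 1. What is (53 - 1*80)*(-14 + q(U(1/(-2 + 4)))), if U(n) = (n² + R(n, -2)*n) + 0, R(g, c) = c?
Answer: 783/2 ≈ 391.50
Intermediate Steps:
U(n) = n² - 2*n (U(n) = (n² - 2*n) + 0 = n² - 2*n)
q(Q) = 1 + 2*Q (q(Q) = 2*Q + 1 = 1 + 2*Q)
(53 - 1*80)*(-14 + q(U(1/(-2 + 4)))) = (53 - 1*80)*(-14 + (1 + 2*((-2 + 1/(-2 + 4))/(-2 + 4)))) = (53 - 80)*(-14 + (1 + 2*((-2 + 1/2)/2))) = -27*(-14 + (1 + 2*((-2 + ½)/2))) = -27*(-14 + (1 + 2*((½)*(-3/2)))) = -27*(-14 + (1 + 2*(-¾))) = -27*(-14 + (1 - 3/2)) = -27*(-14 - ½) = -27*(-29/2) = 783/2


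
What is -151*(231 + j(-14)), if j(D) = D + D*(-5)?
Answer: -43337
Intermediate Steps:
j(D) = -4*D (j(D) = D - 5*D = -4*D)
-151*(231 + j(-14)) = -151*(231 - 4*(-14)) = -151*(231 + 56) = -151*287 = -43337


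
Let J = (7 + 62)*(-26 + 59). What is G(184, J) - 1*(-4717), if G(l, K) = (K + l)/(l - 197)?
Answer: 58860/13 ≈ 4527.7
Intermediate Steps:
J = 2277 (J = 69*33 = 2277)
G(l, K) = (K + l)/(-197 + l)
G(184, J) - 1*(-4717) = (2277 + 184)/(-197 + 184) - 1*(-4717) = 2461/(-13) + 4717 = -1/13*2461 + 4717 = -2461/13 + 4717 = 58860/13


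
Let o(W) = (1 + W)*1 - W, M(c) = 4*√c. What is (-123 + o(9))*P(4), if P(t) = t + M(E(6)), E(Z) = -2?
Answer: -488 - 488*I*√2 ≈ -488.0 - 690.14*I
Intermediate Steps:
o(W) = 1 (o(W) = (1 + W) - W = 1)
P(t) = t + 4*I*√2 (P(t) = t + 4*√(-2) = t + 4*(I*√2) = t + 4*I*√2)
(-123 + o(9))*P(4) = (-123 + 1)*(4 + 4*I*√2) = -122*(4 + 4*I*√2) = -488 - 488*I*√2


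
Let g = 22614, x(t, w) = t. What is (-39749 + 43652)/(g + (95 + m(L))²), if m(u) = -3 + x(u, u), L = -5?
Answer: 1301/10061 ≈ 0.12931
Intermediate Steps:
m(u) = -3 + u
(-39749 + 43652)/(g + (95 + m(L))²) = (-39749 + 43652)/(22614 + (95 + (-3 - 5))²) = 3903/(22614 + (95 - 8)²) = 3903/(22614 + 87²) = 3903/(22614 + 7569) = 3903/30183 = 3903*(1/30183) = 1301/10061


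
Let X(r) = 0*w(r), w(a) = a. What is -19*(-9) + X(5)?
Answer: 171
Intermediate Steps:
X(r) = 0 (X(r) = 0*r = 0)
-19*(-9) + X(5) = -19*(-9) + 0 = 171 + 0 = 171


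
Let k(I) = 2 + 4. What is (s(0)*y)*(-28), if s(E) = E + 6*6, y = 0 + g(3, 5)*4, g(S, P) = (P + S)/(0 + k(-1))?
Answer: -5376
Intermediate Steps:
k(I) = 6
g(S, P) = P/6 + S/6 (g(S, P) = (P + S)/(0 + 6) = (P + S)/6 = (P + S)*(⅙) = P/6 + S/6)
y = 16/3 (y = 0 + ((⅙)*5 + (⅙)*3)*4 = 0 + (⅚ + ½)*4 = 0 + (4/3)*4 = 0 + 16/3 = 16/3 ≈ 5.3333)
s(E) = 36 + E (s(E) = E + 36 = 36 + E)
(s(0)*y)*(-28) = ((36 + 0)*(16/3))*(-28) = (36*(16/3))*(-28) = 192*(-28) = -5376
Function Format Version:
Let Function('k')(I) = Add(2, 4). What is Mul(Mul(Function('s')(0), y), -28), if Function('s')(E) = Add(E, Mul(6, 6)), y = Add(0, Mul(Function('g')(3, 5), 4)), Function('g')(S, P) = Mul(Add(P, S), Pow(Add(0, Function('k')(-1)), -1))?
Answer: -5376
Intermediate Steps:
Function('k')(I) = 6
Function('g')(S, P) = Add(Mul(Rational(1, 6), P), Mul(Rational(1, 6), S)) (Function('g')(S, P) = Mul(Add(P, S), Pow(Add(0, 6), -1)) = Mul(Add(P, S), Pow(6, -1)) = Mul(Add(P, S), Rational(1, 6)) = Add(Mul(Rational(1, 6), P), Mul(Rational(1, 6), S)))
y = Rational(16, 3) (y = Add(0, Mul(Add(Mul(Rational(1, 6), 5), Mul(Rational(1, 6), 3)), 4)) = Add(0, Mul(Add(Rational(5, 6), Rational(1, 2)), 4)) = Add(0, Mul(Rational(4, 3), 4)) = Add(0, Rational(16, 3)) = Rational(16, 3) ≈ 5.3333)
Function('s')(E) = Add(36, E) (Function('s')(E) = Add(E, 36) = Add(36, E))
Mul(Mul(Function('s')(0), y), -28) = Mul(Mul(Add(36, 0), Rational(16, 3)), -28) = Mul(Mul(36, Rational(16, 3)), -28) = Mul(192, -28) = -5376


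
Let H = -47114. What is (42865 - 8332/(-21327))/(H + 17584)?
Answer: -914190187/629786310 ≈ -1.4516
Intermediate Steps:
(42865 - 8332/(-21327))/(H + 17584) = (42865 - 8332/(-21327))/(-47114 + 17584) = (42865 - 8332*(-1/21327))/(-29530) = (42865 + 8332/21327)*(-1/29530) = (914190187/21327)*(-1/29530) = -914190187/629786310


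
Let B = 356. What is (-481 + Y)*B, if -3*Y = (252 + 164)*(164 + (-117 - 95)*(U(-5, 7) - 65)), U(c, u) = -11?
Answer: -2410924204/3 ≈ -8.0364e+8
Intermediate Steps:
Y = -6770816/3 (Y = -(252 + 164)*(164 + (-117 - 95)*(-11 - 65))/3 = -416*(164 - 212*(-76))/3 = -416*(164 + 16112)/3 = -416*16276/3 = -⅓*6770816 = -6770816/3 ≈ -2.2569e+6)
(-481 + Y)*B = (-481 - 6770816/3)*356 = -6772259/3*356 = -2410924204/3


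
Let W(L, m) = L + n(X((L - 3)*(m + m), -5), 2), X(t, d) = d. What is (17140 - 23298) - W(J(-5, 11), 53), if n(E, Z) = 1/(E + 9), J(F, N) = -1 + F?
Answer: -24609/4 ≈ -6152.3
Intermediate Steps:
n(E, Z) = 1/(9 + E)
W(L, m) = 1/4 + L (W(L, m) = L + 1/(9 - 5) = L + 1/4 = 1/4 + L)
(17140 - 23298) - W(J(-5, 11), 53) = (17140 - 23298) - (1/4 + (-1 - 5)) = -6158 - (1/4 - 6) = -6158 - 1*(-23/4) = -6158 + 23/4 = -24609/4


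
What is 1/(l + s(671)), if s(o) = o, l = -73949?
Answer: -1/73278 ≈ -1.3647e-5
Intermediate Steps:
1/(l + s(671)) = 1/(-73949 + 671) = 1/(-73278) = -1/73278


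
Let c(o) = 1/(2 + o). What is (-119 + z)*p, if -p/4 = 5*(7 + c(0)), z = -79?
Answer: 29700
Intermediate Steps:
p = -150 (p = -20*(7 + 1/(2 + 0)) = -20*(7 + 1/2) = -20*15/2 = -4*75/2 = -150)
(-119 + z)*p = (-119 - 79)*(-150) = -198*(-150) = 29700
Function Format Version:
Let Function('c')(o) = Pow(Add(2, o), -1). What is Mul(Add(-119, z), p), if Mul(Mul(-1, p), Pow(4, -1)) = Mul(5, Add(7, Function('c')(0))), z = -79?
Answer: 29700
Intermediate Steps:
p = -150 (p = Mul(-4, Mul(5, Add(7, Pow(Add(2, 0), -1)))) = Mul(-4, Mul(5, Add(7, Pow(2, -1)))) = Mul(-4, Mul(5, Add(7, Rational(1, 2)))) = Mul(-4, Mul(5, Rational(15, 2))) = Mul(-4, Rational(75, 2)) = -150)
Mul(Add(-119, z), p) = Mul(Add(-119, -79), -150) = Mul(-198, -150) = 29700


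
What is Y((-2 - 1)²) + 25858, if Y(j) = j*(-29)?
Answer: 25597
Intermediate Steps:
Y(j) = -29*j
Y((-2 - 1)²) + 25858 = -29*(-2 - 1)² + 25858 = -29*(-3)² + 25858 = -29*9 + 25858 = -261 + 25858 = 25597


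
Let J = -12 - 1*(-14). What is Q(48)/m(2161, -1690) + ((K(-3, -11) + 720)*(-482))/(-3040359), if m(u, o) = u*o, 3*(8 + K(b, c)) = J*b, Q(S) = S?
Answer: 624836151284/5551832350155 ≈ 0.11255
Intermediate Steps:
J = 2 (J = -12 + 14 = 2)
K(b, c) = -8 + 2*b/3 (K(b, c) = -8 + (2*b)/3 = -8 + 2*b/3)
m(u, o) = o*u
Q(48)/m(2161, -1690) + ((K(-3, -11) + 720)*(-482))/(-3040359) = 48/((-1690*2161)) + (((-8 + (2/3)*(-3)) + 720)*(-482))/(-3040359) = 48/(-3652090) + (((-8 - 2) + 720)*(-482))*(-1/3040359) = 48*(-1/3652090) + ((-10 + 720)*(-482))*(-1/3040359) = -24/1826045 + (710*(-482))*(-1/3040359) = -24/1826045 - 342220*(-1/3040359) = -24/1826045 + 342220/3040359 = 624836151284/5551832350155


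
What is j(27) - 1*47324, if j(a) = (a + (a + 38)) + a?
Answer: -47205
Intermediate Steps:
j(a) = 38 + 3*a (j(a) = (a + (38 + a)) + a = (38 + 2*a) + a = 38 + 3*a)
j(27) - 1*47324 = (38 + 3*27) - 1*47324 = (38 + 81) - 47324 = 119 - 47324 = -47205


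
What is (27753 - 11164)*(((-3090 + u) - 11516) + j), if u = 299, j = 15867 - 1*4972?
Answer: -56601668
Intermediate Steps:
j = 10895 (j = 15867 - 4972 = 10895)
(27753 - 11164)*(((-3090 + u) - 11516) + j) = (27753 - 11164)*(((-3090 + 299) - 11516) + 10895) = 16589*((-2791 - 11516) + 10895) = 16589*(-14307 + 10895) = 16589*(-3412) = -56601668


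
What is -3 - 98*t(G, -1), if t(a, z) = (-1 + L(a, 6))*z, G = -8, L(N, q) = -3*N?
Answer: 2251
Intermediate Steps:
t(a, z) = z*(-1 - 3*a) (t(a, z) = (-1 - 3*a)*z = z*(-1 - 3*a))
-3 - 98*t(G, -1) = -3 - (-98)*(-1)*(1 + 3*(-8)) = -3 - (-98)*(-1)*(1 - 24) = -3 - (-98)*(-1)*(-23) = -3 - 98*(-23) = -3 + 2254 = 2251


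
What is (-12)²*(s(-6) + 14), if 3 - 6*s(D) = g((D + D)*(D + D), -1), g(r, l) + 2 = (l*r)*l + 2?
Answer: -1368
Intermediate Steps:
g(r, l) = r*l² (g(r, l) = -2 + ((l*r)*l + 2) = -2 + (r*l² + 2) = -2 + (2 + r*l²) = r*l²)
s(D) = ½ - 2*D²/3 (s(D) = ½ - (D + D)*(D + D)*(-1)²/6 = ½ - (2*D)*(2*D)/6 = ½ - 4*D²/6 = ½ - 2*D²/3)
(-12)²*(s(-6) + 14) = (-12)²*((½ - ⅔*(-6)²) + 14) = 144*((½ - ⅔*36) + 14) = 144*((½ - 24) + 14) = 144*(-47/2 + 14) = 144*(-19/2) = -1368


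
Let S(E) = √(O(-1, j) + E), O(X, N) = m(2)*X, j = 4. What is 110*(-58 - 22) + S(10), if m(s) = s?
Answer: -8800 + 2*√2 ≈ -8797.2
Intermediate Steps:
O(X, N) = 2*X
S(E) = √(-2 + E) (S(E) = √(2*(-1) + E) = √(-2 + E))
110*(-58 - 22) + S(10) = 110*(-58 - 22) + √(-2 + 10) = 110*(-80) + √8 = -8800 + 2*√2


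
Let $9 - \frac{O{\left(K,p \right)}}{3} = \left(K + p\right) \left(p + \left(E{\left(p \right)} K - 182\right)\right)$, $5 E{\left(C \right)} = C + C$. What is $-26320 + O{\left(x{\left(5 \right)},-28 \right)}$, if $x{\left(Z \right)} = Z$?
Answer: $-44647$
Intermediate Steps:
$E{\left(C \right)} = \frac{2 C}{5}$ ($E{\left(C \right)} = \frac{C + C}{5} = \frac{2 C}{5}$)
$O{\left(K,p \right)} = 27 - 3 \left(K + p\right) \left(-182 + p + \frac{2 K p}{5}\right)$ ($O{\left(K,p \right)} = 27 - 3 \left(K + p\right) \left(p + \left(\frac{2 p}{5} K - 182\right)\right) = 27 - 3 \left(K + p\right) \left(p + \left(\frac{2 K p}{5} - 182\right)\right) = 27 - 3 \left(K + p\right) \left(p + \left(-182 + \frac{2 K p}{5}\right)\right) = 27 - 3 \left(K + p\right) \left(-182 + p + \frac{2 K p}{5}\right)$)
$-26320 + O{\left(x{\left(5 \right)},-28 \right)} = -26320 - \left(12531 - 840 - 420 + 7056\right) = -26320 - \left(14463 - 840 + 4704\right) = -26320 + \left(27 - 2352 + 2730 - 15288 + 420 - 4704 + 840\right) = -26320 - 18327 = -44647$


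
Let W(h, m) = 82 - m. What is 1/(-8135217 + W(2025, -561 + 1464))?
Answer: -1/8136038 ≈ -1.2291e-7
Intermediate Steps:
1/(-8135217 + W(2025, -561 + 1464)) = 1/(-8135217 + (82 - (-561 + 1464))) = 1/(-8135217 + (82 - 1*903)) = 1/(-8135217 + (82 - 903)) = 1/(-8135217 - 821) = 1/(-8136038) = -1/8136038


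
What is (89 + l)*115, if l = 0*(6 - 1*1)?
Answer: 10235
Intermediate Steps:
l = 0 (l = 0*(6 - 1) = 0*5 = 0)
(89 + l)*115 = (89 + 0)*115 = 89*115 = 10235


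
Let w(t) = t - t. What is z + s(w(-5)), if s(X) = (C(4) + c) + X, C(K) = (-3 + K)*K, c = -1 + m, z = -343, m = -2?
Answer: -342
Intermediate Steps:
w(t) = 0
c = -3 (c = -1 - 2 = -3)
C(K) = K*(-3 + K)
s(X) = 1 + X (s(X) = (4*(-3 + 4) - 3) + X = (4*1 - 3) + X = (4 - 3) + X = 1 + X)
z + s(w(-5)) = -343 + (1 + 0) = -343 + 1 = -342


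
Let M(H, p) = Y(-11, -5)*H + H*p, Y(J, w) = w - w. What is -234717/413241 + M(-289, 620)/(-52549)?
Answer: 20570126249/7238467103 ≈ 2.8418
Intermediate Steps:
Y(J, w) = 0
M(H, p) = H*p (M(H, p) = 0*H + H*p = 0 + H*p = H*p)
-234717/413241 + M(-289, 620)/(-52549) = -234717/413241 - 289*620/(-52549) = -234717*1/413241 - 179180*(-1/52549) = -78239/137747 + 179180/52549 = 20570126249/7238467103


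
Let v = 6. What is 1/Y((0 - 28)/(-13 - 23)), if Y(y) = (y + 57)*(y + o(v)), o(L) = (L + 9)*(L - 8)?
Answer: -81/136760 ≈ -0.00059228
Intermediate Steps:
o(L) = (-8 + L)*(9 + L) (o(L) = (9 + L)*(-8 + L) = (-8 + L)*(9 + L))
Y(y) = (-30 + y)*(57 + y) (Y(y) = (y + 57)*(y + (-72 + 6 + 6**2)) = (57 + y)*(y + (-72 + 6 + 36)) = (57 + y)*(y - 30) = (57 + y)*(-30 + y) = (-30 + y)*(57 + y))
1/Y((0 - 28)/(-13 - 23)) = 1/(-1710 + ((0 - 28)/(-13 - 23))**2 + 27*((0 - 28)/(-13 - 23))) = 1/(-1710 + (-28/(-36))**2 + 27*(-28/(-36))) = 1/(-1710 + (-28*(-1/36))**2 + 27*(-28*(-1/36))) = 1/(-1710 + (7/9)**2 + 27*(7/9)) = 1/(-1710 + 49/81 + 21) = 1/(-136760/81) = -81/136760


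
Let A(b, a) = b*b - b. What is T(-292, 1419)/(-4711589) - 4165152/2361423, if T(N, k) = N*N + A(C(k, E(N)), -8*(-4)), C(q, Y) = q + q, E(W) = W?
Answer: -12946201342646/3708684877049 ≈ -3.4908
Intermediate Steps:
C(q, Y) = 2*q
A(b, a) = b² - b
T(N, k) = N² + 2*k*(-1 + 2*k) (T(N, k) = N*N + (2*k)*(-1 + 2*k) = N² + 2*k*(-1 + 2*k))
T(-292, 1419)/(-4711589) - 4165152/2361423 = ((-292)² + 2*1419*(-1 + 2*1419))/(-4711589) - 4165152/2361423 = (85264 + 2*1419*(-1 + 2838))*(-1/4711589) - 4165152*1/2361423 = (85264 + 2*1419*2837)*(-1/4711589) - 1388384/787141 = (85264 + 8051406)*(-1/4711589) - 1388384/787141 = 8136670*(-1/4711589) - 1388384/787141 = -8136670/4711589 - 1388384/787141 = -12946201342646/3708684877049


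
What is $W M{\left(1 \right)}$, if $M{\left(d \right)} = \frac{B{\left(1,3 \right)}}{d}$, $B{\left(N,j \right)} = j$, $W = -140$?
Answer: $-420$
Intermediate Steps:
$M{\left(d \right)} = \frac{3}{d}$
$W M{\left(1 \right)} = - 140 \cdot \frac{3}{1} = - 140 \cdot 3 \cdot 1 = \left(-140\right) 3 = -420$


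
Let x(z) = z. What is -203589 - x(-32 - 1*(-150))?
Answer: -203707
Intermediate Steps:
-203589 - x(-32 - 1*(-150)) = -203589 - (-32 - 1*(-150)) = -203589 - (-32 + 150) = -203589 - 1*118 = -203589 - 118 = -203707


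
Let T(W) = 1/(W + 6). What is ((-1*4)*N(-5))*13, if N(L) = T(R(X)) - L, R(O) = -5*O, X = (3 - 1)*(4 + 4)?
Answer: -9594/37 ≈ -259.30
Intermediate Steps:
X = 16 (X = 2*8 = 16)
T(W) = 1/(6 + W)
N(L) = -1/74 - L (N(L) = 1/(6 - 5*16) - L = 1/(6 - 80) - L = 1/(-74) - L = -1/74 - L)
((-1*4)*N(-5))*13 = ((-1*4)*(-1/74 - 1*(-5)))*13 = -4*(-1/74 + 5)*13 = -4*369/74*13 = -738/37*13 = -9594/37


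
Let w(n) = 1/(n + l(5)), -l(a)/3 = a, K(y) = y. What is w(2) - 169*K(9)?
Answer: -19774/13 ≈ -1521.1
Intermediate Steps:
l(a) = -3*a
w(n) = 1/(-15 + n) (w(n) = 1/(n - 3*5) = 1/(n - 15) = 1/(-15 + n))
w(2) - 169*K(9) = 1/(-15 + 2) - 169*9 = 1/(-13) - 1521 = -1/13 - 1521 = -19774/13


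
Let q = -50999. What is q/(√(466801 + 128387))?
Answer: -50999*√1837/33066 ≈ -66.105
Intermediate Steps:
q/(√(466801 + 128387)) = -50999/√(466801 + 128387) = -50999*√1837/33066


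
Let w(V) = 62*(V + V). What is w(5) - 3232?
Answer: -2612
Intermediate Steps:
w(V) = 124*V (w(V) = 62*(2*V) = 124*V)
w(5) - 3232 = 124*5 - 3232 = 620 - 3232 = -2612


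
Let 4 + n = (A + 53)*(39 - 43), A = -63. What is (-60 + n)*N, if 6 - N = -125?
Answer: -3144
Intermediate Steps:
N = 131 (N = 6 - 1*(-125) = 6 + 125 = 131)
n = 36 (n = -4 + (-63 + 53)*(39 - 43) = -4 - 10*(-4) = -4 + 40 = 36)
(-60 + n)*N = (-60 + 36)*131 = -24*131 = -3144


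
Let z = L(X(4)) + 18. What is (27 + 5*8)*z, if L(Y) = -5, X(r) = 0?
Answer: 871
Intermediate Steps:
z = 13 (z = -5 + 18 = 13)
(27 + 5*8)*z = (27 + 5*8)*13 = (27 + 40)*13 = 67*13 = 871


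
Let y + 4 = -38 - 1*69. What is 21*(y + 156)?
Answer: 945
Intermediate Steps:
y = -111 (y = -4 + (-38 - 1*69) = -4 + (-38 - 69) = -4 - 107 = -111)
21*(y + 156) = 21*(-111 + 156) = 21*45 = 945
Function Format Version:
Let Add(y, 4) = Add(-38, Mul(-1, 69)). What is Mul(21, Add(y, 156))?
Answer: 945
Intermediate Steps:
y = -111 (y = Add(-4, Add(-38, Mul(-1, 69))) = Add(-4, Add(-38, -69)) = Add(-4, -107) = -111)
Mul(21, Add(y, 156)) = Mul(21, Add(-111, 156)) = Mul(21, 45) = 945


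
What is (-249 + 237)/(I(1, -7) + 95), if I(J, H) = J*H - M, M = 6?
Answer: -6/41 ≈ -0.14634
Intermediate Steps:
I(J, H) = -6 + H*J (I(J, H) = J*H - 1*6 = H*J - 6 = -6 + H*J)
(-249 + 237)/(I(1, -7) + 95) = (-249 + 237)/((-6 - 7*1) + 95) = -12/((-6 - 7) + 95) = -12/(-13 + 95) = -12/82 = -12*1/82 = -6/41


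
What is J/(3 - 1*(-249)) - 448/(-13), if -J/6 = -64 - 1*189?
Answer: 22105/546 ≈ 40.485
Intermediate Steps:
J = 1518 (J = -6*(-64 - 1*189) = -6*(-64 - 189) = -6*(-253) = 1518)
J/(3 - 1*(-249)) - 448/(-13) = 1518/(3 - 1*(-249)) - 448/(-13) = 1518/(3 + 249) - 448*(-1/13) = 1518/252 + 448/13 = 1518*(1/252) + 448/13 = 253/42 + 448/13 = 22105/546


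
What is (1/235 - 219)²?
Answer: 2648543296/55225 ≈ 47959.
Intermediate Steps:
(1/235 - 219)² = (-51464/235)² = 2648543296/55225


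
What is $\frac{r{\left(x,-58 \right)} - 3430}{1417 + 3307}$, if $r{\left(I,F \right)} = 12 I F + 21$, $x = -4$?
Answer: $- \frac{625}{4724} \approx -0.1323$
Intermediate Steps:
$r{\left(I,F \right)} = 21 + 12 F I$ ($r{\left(I,F \right)} = 12 F I + 21 = 21 + 12 F I$)
$\frac{r{\left(x,-58 \right)} - 3430}{1417 + 3307} = \frac{\left(21 + 12 \left(-58\right) \left(-4\right)\right) - 3430}{1417 + 3307} = \frac{\left(21 + 2784\right) - 3430}{4724} = \left(2805 - 3430\right) \frac{1}{4724} = \left(-625\right) \frac{1}{4724} = - \frac{625}{4724}$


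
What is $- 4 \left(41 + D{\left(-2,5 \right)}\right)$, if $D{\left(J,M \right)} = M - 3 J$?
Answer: $-208$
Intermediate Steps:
$- 4 \left(41 + D{\left(-2,5 \right)}\right) = - 4 \left(41 + \left(5 - -6\right)\right) = - 4 \left(41 + \left(5 + 6\right)\right) = - 4 \left(41 + 11\right) = \left(-4\right) 52 = -208$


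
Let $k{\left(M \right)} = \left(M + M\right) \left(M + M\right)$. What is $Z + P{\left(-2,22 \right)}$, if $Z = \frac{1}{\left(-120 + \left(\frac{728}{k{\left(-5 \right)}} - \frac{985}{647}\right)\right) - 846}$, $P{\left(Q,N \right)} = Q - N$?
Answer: $- \frac{372782279}{15531921} \approx -24.001$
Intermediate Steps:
$k{\left(M \right)} = 4 M^{2}$ ($k{\left(M \right)} = 2 M 2 M = 4 M^{2}$)
$Z = - \frac{16175}{15531921}$ ($Z = \frac{1}{\left(-120 + \left(\frac{728}{4 \left(-5\right)^{2}} - \frac{985}{647}\right)\right) - 846} = \frac{1}{\left(-120 + \left(\frac{728}{4 \cdot 25} - \frac{985}{647}\right)\right) - 846} = \frac{1}{\left(-120 - \left(\frac{985}{647} - \frac{728}{100}\right)\right) - 846} = \frac{1}{\left(-120 + \left(728 \cdot \frac{1}{100} - \frac{985}{647}\right)\right) - 846} = \frac{1}{\left(-120 + \left(\frac{182}{25} - \frac{985}{647}\right)\right) - 846} = \frac{1}{\left(-120 + \frac{93129}{16175}\right) - 846} = \frac{1}{- \frac{1847871}{16175} - 846} = \frac{1}{- \frac{15531921}{16175}} = - \frac{16175}{15531921} \approx -0.0010414$)
$Z + P{\left(-2,22 \right)} = - \frac{16175}{15531921} - 24 = - \frac{372782279}{15531921}$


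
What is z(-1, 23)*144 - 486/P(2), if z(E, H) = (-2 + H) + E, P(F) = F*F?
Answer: 5517/2 ≈ 2758.5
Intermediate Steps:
P(F) = F**2
z(E, H) = -2 + E + H
z(-1, 23)*144 - 486/P(2) = (-2 - 1 + 23)*144 - 486/(2**2) = 20*144 - 486/4 = 2880 - 486*1/4 = 2880 - 243/2 = 5517/2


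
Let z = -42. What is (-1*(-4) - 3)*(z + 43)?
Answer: 1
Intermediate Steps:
(-1*(-4) - 3)*(z + 43) = (-1*(-4) - 3)*(-42 + 43) = (4 - 3)*1 = 1*1 = 1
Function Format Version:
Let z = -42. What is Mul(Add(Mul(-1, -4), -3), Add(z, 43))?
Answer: 1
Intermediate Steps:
Mul(Add(Mul(-1, -4), -3), Add(z, 43)) = Mul(Add(Mul(-1, -4), -3), Add(-42, 43)) = Mul(Add(4, -3), 1) = Mul(1, 1) = 1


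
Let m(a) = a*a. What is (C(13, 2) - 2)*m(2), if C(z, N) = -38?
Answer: -160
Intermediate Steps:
m(a) = a**2
(C(13, 2) - 2)*m(2) = (-38 - 2)*2**2 = -40*4 = -160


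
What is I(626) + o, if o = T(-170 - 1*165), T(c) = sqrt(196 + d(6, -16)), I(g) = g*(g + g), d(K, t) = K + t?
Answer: 783752 + sqrt(186) ≈ 7.8377e+5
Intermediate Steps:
I(g) = 2*g**2 (I(g) = g*(2*g) = 2*g**2)
T(c) = sqrt(186) (T(c) = sqrt(196 + (6 - 16)) = sqrt(196 - 10) = sqrt(186))
o = sqrt(186) ≈ 13.638
I(626) + o = 2*626**2 + sqrt(186) = 2*391876 + sqrt(186) = 783752 + sqrt(186)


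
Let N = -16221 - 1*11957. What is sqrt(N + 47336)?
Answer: sqrt(19158) ≈ 138.41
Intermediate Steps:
N = -28178 (N = -16221 - 11957 = -28178)
sqrt(N + 47336) = sqrt(-28178 + 47336) = sqrt(19158)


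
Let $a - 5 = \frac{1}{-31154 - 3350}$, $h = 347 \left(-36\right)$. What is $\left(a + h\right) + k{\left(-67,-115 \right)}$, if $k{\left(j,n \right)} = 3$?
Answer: $- \frac{430747937}{34504} \approx -12484.0$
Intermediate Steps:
$h = -12492$
$a = \frac{172519}{34504}$ ($a = 5 + \frac{1}{-31154 - 3350} = 5 + \frac{1}{-34504} = 5 - \frac{1}{34504} = \frac{172519}{34504} \approx 5.0$)
$\left(a + h\right) + k{\left(-67,-115 \right)} = \left(\frac{172519}{34504} - 12492\right) + 3 = - \frac{430851449}{34504} + 3 = - \frac{430747937}{34504}$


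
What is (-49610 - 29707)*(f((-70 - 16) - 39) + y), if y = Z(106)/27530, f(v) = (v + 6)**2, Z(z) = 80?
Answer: -3092192360397/2753 ≈ -1.1232e+9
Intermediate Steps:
f(v) = (6 + v)**2
y = 8/2753 (y = 80/27530 = 80*(1/27530) = 8/2753 ≈ 0.0029059)
(-49610 - 29707)*(f((-70 - 16) - 39) + y) = (-49610 - 29707)*((6 + ((-70 - 16) - 39))**2 + 8/2753) = -79317*((6 + (-86 - 39))**2 + 8/2753) = -79317*((6 - 125)**2 + 8/2753) = -79317*((-119)**2 + 8/2753) = -79317*(14161 + 8/2753) = -79317*38985241/2753 = -3092192360397/2753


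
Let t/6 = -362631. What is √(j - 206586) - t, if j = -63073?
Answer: 2175786 + I*√269659 ≈ 2.1758e+6 + 519.29*I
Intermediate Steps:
t = -2175786 (t = 6*(-362631) = -2175786)
√(j - 206586) - t = √(-63073 - 206586) - 1*(-2175786) = √(-269659) + 2175786 = I*√269659 + 2175786 = 2175786 + I*√269659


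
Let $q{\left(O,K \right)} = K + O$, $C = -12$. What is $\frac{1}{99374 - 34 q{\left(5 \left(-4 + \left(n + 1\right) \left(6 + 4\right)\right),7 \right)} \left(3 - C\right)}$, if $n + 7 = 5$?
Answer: $\frac{1}{3192886620} \approx 3.132 \cdot 10^{-10}$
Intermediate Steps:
$n = -2$ ($n = -7 + 5 = -2$)
$\frac{1}{99374 - 34 q{\left(5 \left(-4 + \left(n + 1\right) \left(6 + 4\right)\right),7 \right)} \left(3 - C\right)} = \frac{1}{99374 - 34 \left(7 + 5 \left(-4 + \left(-2 + 1\right) \left(6 + 4\right)\right)\right) \left(3 - -12\right)} = \frac{1}{99374 - 34 \left(7 + 5 \left(-4 - 10\right)\right) \left(3 + 12\right)} = \frac{1}{99374 - 34 \left(7 + 5 \left(-4 - 10\right)\right) 15} = \frac{1}{99374 - 34 \left(7 + 5 \left(-14\right)\right) 15} = \frac{1}{99374 - 34 \left(7 - 70\right) 15} = \frac{1}{99374 \left(-34\right) \left(-63\right) 15} = \frac{1}{99374 \cdot 2142 \cdot 15} = \frac{1}{99374 \cdot 32130} = \frac{1}{99374} \cdot \frac{1}{32130} = \frac{1}{3192886620}$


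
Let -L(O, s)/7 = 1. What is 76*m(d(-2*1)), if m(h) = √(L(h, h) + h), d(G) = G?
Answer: 228*I ≈ 228.0*I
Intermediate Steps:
L(O, s) = -7 (L(O, s) = -7*1 = -7)
m(h) = √(-7 + h)
76*m(d(-2*1)) = 76*√(-7 - 2*1) = 76*√(-7 - 2) = 76*√(-9) = 76*(3*I) = 228*I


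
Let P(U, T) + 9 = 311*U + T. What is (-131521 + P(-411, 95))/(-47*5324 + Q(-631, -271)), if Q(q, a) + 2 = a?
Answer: 259256/250501 ≈ 1.0350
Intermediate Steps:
Q(q, a) = -2 + a
P(U, T) = -9 + T + 311*U (P(U, T) = -9 + (311*U + T) = -9 + (T + 311*U) = -9 + T + 311*U)
(-131521 + P(-411, 95))/(-47*5324 + Q(-631, -271)) = (-131521 + (-9 + 95 + 311*(-411)))/(-47*5324 + (-2 - 271)) = (-131521 + (-9 + 95 - 127821))/(-250228 - 273) = (-131521 - 127735)/(-250501) = -259256*(-1/250501) = 259256/250501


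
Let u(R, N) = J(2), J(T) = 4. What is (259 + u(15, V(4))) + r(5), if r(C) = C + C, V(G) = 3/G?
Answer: 273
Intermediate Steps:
r(C) = 2*C
u(R, N) = 4
(259 + u(15, V(4))) + r(5) = (259 + 4) + 2*5 = 263 + 10 = 273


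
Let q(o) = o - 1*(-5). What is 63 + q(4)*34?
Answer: 369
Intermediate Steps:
q(o) = 5 + o (q(o) = o + 5 = 5 + o)
63 + q(4)*34 = 63 + (5 + 4)*34 = 63 + 9*34 = 63 + 306 = 369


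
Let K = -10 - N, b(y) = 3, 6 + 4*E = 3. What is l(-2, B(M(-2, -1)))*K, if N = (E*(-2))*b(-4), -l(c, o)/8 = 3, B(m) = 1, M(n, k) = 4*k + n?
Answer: 348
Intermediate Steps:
E = -3/4 (E = -3/2 + (1/4)*3 = -3/2 + 3/4 = -3/4 ≈ -0.75000)
M(n, k) = n + 4*k
l(c, o) = -24 (l(c, o) = -8*3 = -24)
N = 9/2 (N = -3/4*(-2)*3 = (3/2)*3 = 9/2 ≈ 4.5000)
K = -29/2 (K = -10 - 1*9/2 = -10 - 9/2 = -29/2 ≈ -14.500)
l(-2, B(M(-2, -1)))*K = -24*(-29/2) = 348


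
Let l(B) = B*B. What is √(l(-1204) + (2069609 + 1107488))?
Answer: 13*√27377 ≈ 2151.0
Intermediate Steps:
l(B) = B²
√(l(-1204) + (2069609 + 1107488)) = √((-1204)² + (2069609 + 1107488)) = √(1449616 + 3177097) = √4626713 = 13*√27377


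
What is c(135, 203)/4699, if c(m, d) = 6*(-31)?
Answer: -186/4699 ≈ -0.039583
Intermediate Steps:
c(m, d) = -186
c(135, 203)/4699 = -186/4699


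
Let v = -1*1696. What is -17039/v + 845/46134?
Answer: 393755173/39121632 ≈ 10.065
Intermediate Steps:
v = -1696
-17039/v + 845/46134 = -17039/(-1696) + 845/46134 = -17039*(-1/1696) + 845*(1/46134) = 17039/1696 + 845/46134 = 393755173/39121632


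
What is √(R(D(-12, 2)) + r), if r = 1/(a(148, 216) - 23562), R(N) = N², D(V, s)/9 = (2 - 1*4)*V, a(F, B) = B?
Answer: 5*√113018605966/7782 ≈ 216.00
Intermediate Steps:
D(V, s) = -18*V (D(V, s) = 9*((2 - 1*4)*V) = 9*((2 - 4)*V) = 9*(-2*V) = -18*V)
r = -1/23346 (r = 1/(216 - 23562) = 1/(-23346) = -1/23346 ≈ -4.2834e-5)
√(R(D(-12, 2)) + r) = √((-18*(-12))² - 1/23346) = √(216² - 1/23346) = √(46656 - 1/23346) = √(1089230975/23346) = 5*√113018605966/7782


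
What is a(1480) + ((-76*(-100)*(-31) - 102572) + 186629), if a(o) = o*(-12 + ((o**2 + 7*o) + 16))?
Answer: 3256979177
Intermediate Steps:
a(o) = o*(4 + o**2 + 7*o) (a(o) = o*(-12 + (16 + o**2 + 7*o)) = o*(4 + o**2 + 7*o))
a(1480) + ((-76*(-100)*(-31) - 102572) + 186629) = 1480*(4 + 1480**2 + 7*1480) + ((-76*(-100)*(-31) - 102572) + 186629) = 1480*(4 + 2190400 + 10360) + ((7600*(-31) - 102572) + 186629) = 1480*2200764 + ((-235600 - 102572) + 186629) = 3257130720 + (-338172 + 186629) = 3257130720 - 151543 = 3256979177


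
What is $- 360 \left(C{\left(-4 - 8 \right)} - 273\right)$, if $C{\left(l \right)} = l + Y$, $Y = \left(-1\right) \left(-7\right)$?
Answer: $100080$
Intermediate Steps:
$Y = 7$
$C{\left(l \right)} = 7 + l$ ($C{\left(l \right)} = l + 7 = 7 + l$)
$- 360 \left(C{\left(-4 - 8 \right)} - 273\right) = - 360 \left(\left(7 - 12\right) - 273\right) = - 360 \left(-5 - 273\right) = \left(-360\right) \left(-278\right) = 100080$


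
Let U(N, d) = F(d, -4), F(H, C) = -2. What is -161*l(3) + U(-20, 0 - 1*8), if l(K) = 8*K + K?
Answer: -4349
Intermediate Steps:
l(K) = 9*K
U(N, d) = -2
-161*l(3) + U(-20, 0 - 1*8) = -1449*3 - 2 = -161*27 - 2 = -4347 - 2 = -4349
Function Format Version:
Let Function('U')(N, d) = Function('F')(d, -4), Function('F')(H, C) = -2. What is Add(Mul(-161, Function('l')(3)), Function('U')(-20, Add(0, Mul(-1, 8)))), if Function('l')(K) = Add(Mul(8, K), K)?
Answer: -4349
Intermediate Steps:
Function('l')(K) = Mul(9, K)
Function('U')(N, d) = -2
Add(Mul(-161, Function('l')(3)), Function('U')(-20, Add(0, Mul(-1, 8)))) = Add(Mul(-161, Mul(9, 3)), -2) = Add(Mul(-161, 27), -2) = Add(-4347, -2) = -4349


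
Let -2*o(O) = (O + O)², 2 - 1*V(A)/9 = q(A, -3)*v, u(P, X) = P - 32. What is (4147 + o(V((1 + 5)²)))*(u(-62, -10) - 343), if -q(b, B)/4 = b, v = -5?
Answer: 36494193817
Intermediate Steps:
q(b, B) = -4*b
u(P, X) = -32 + P
V(A) = 18 - 180*A (V(A) = 18 - 9*(-4*A)*(-5) = 18 - 180*A)
o(O) = -2*O² (o(O) = -(O + O)²/2 = -4*O²/2 = -2*O²)
(4147 + o(V((1 + 5)²)))*(u(-62, -10) - 343) = (4147 - 2*(18 - 180*(1 + 5)²)²)*((-32 - 62) - 343) = (4147 - 2*(18 - 180*6²)²)*(-94 - 343) = (4147 - 2*(18 - 180*36)²)*(-437) = (4147 - 2*(18 - 6480)²)*(-437) = (4147 - 2*(-6462)²)*(-437) = (4147 - 2*41757444)*(-437) = (4147 - 83514888)*(-437) = -83510741*(-437) = 36494193817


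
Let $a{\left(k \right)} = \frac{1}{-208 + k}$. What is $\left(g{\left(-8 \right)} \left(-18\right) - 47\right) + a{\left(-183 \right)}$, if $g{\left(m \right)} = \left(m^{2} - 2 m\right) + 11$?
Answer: $- \frac{658836}{391} \approx -1685.0$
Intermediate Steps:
$g{\left(m \right)} = 11 + m^{2} - 2 m$
$\left(g{\left(-8 \right)} \left(-18\right) - 47\right) + a{\left(-183 \right)} = \left(\left(11 + \left(-8\right)^{2} - -16\right) \left(-18\right) - 47\right) + \frac{1}{-208 - 183} = \left(\left(11 + 64 + 16\right) \left(-18\right) - 47\right) + \frac{1}{-391} = \left(91 \left(-18\right) - 47\right) - \frac{1}{391} = \left(-1638 - 47\right) - \frac{1}{391} = -1685 - \frac{1}{391} = - \frac{658836}{391}$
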